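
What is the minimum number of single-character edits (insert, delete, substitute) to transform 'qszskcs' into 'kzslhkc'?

Let D[i][j] be the edit distance between the first i characters of 'qszskcs' and the first j characters of 'kzslhkc', with D[i][0] = i, D[0][j] = j, and D[i][j] = D[i-1][j-1] if the characters match, else 1 + min(D[i-1][j], D[i][j-1], D[i-1][j-1]). Filling the table (rows: prefixes of 'qszskcs', columns: prefixes of 'kzslhkc'):
     ε  k  z  s  l  h  k  c
  ε  0  1  2  3  4  5  6  7
  q  1  1  2  3  4  5  6  7
  s  2  2  2  2  3  4  5  6
  z  3  3  2  3  3  4  5  6
  s  4  4  3  2  3  4  5  6
  k  5  4  4  3  3  4  4  5
  c  6  5  5  4  4  4  5  4
  s  7  6  6  5  5  5  5  5
The bottom-right entry gives D[7][7] = 5, so no sequence of fewer than 5 edits works. Backtracking through the table gives one optimal edit sequence (5 edits):
  qszskcs → kqszskcs (ins k @1)
  kqszskcs → kzszskcs (sub q→z @2)
  kzszskcs → kzslskcs (sub z→l @4)
  kzslskcs → kzslhkcs (sub s→h @5)
  kzslhkcs → kzslhkc (del s @8)
Edit distance = 5.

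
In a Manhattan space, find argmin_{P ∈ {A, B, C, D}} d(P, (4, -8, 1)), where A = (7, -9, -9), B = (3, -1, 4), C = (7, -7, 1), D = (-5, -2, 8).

Distances: d(A) = 14, d(B) = 11, d(C) = 4, d(D) = 22. Nearest: C = (7, -7, 1) with distance 4.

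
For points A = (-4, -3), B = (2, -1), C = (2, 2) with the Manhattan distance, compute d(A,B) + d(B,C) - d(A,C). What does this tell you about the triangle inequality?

d(A,B) = 6 + 2 = 8, d(B,C) = 0 + 3 = 3, d(A,C) = 6 + 5 = 11.
d(A,B) + d(B,C) - d(A,C) = 8 + 3 - 11 = 11 - 11 = 0. This is ≥ 0, so the triangle inequality holds for these points.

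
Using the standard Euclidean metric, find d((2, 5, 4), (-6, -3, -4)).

√(Σ(x_i - y_i)²) = √((2 - (-6))² + (5 - (-3))² + (4 - (-4))²)
= √(8² + 8² + 8²) = √(64 + 64 + 64) = √192 ≈ 13.8564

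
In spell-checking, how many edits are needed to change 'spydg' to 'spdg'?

Let D[i][j] be the edit distance between the first i characters of 'spydg' and the first j characters of 'spdg', with D[i][0] = i, D[0][j] = j, and D[i][j] = D[i-1][j-1] if the characters match, else 1 + min(D[i-1][j], D[i][j-1], D[i-1][j-1]). Filling the table (rows: prefixes of 'spydg', columns: prefixes of 'spdg'):
     ε  s  p  d  g
  ε  0  1  2  3  4
  s  1  0  1  2  3
  p  2  1  0  1  2
  y  3  2  1  1  2
  d  4  3  2  1  2
  g  5  4  3  2  1
The bottom-right entry gives D[5][4] = 1, so no sequence of fewer than 1 edit works. Backtracking through the table gives one optimal edit sequence (1 edit):
  spydg → spdg (del y @3)
Edit distance = 1.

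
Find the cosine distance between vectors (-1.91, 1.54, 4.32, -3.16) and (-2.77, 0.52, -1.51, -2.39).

With u = (-1.91, 1.54, 4.32, -3.16), v = (-2.77, 0.52, -1.51, -2.39):
u·v = (-1.91)·(-2.77) + 1.54·0.52 + 4.32·(-1.51) + (-3.16)·(-2.39) = 5.2907 + 0.8008 + (-6.5232) + 7.5524 = 7.1207.
|u| = √((-1.91)² + 1.54² + 4.32² + (-3.16)²) = √(3.6481 + 2.3716 + 18.6624 + 9.9856) = √34.6677, |v| = √((-2.77)² + 0.52² + (-1.51)² + (-2.39)²) = √(7.6729 + 0.2704 + 2.2801 + 5.7121) = √15.9355.
cos θ = (u·v)/(|u||v|) = 7.1207/(√34.6677·√15.9355) ≈ 0.303
Cosine distance = 1 - cos θ ≈ 1 - 0.303 = 0.697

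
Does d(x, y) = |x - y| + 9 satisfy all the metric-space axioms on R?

No. d fails identity of indiscernibles (specifically d(x,x) = 0): d(8, 8) = |8 - 8| + 9 = 0 + 9 = 9 ≠ 0.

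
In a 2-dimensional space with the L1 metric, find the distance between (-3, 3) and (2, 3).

Σ|x_i - y_i| = |-3 - 2| + |3 - 3| = 5 + 0 = 5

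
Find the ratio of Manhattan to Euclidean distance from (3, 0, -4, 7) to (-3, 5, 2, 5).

L1 = |3 - (-3)| + |0 - 5| + |-4 - 2| + |7 - 5| = 6 + 5 + 6 + 2 = 19
L2 = √(6² + 5² + 6² + 2²) = √101 ≈ 10.0499
L1 ≥ L2 always (equality iff movement is along one axis); L1 > L2 here.
Ratio L1/L2 = 19/√101 ≈ 1.8906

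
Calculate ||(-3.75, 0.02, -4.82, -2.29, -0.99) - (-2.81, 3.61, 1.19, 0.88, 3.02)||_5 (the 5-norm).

(Σ|x_i - y_i|^5)^(1/5) = (|-3.75 - (-2.81)|^5 + |0.02 - 3.61|^5 + |-4.82 - 1.19|^5 + |-2.29 - 0.88|^5 + |-0.99 - 3.02|^5)^(1/5)
= (0.94^5 + 3.59^5 + 6.01^5 + 3.17^5 + 4.01^5)^(1/5) ≈ (0.7339 + 596.3102 + 7841.0164 + 320.1078 + 1036.8642)^(1/5) = (9795.0325)^(1/5) ≈ 6.2835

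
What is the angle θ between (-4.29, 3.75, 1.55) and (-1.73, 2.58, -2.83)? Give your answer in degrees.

With u = (-4.29, 3.75, 1.55), v = (-1.73, 2.58, -2.83):
u·v = (-4.29)·(-1.73) + 3.75·2.58 + 1.55·(-2.83) = 7.4217 + 9.675 + (-4.3865) = 12.7102.
|u| = √((-4.29)² + 3.75² + 1.55²) = √(18.4041 + 14.0625 + 2.4025) = √34.8691, |v| = √((-1.73)² + 2.58² + (-2.83)²) = √(2.9929 + 6.6564 + 8.0089) = √17.6582.
cos θ = (u·v)/(|u||v|) = 12.7102/(√34.8691·√17.6582) ≈ 0.512223
θ = arccos(0.512223) ≈ 59.19°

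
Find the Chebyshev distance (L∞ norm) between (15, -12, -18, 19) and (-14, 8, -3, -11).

max(|x_i - y_i|) = max(|15 - (-14)|, |-12 - 8|, |-18 - (-3)|, |19 - (-11)|) = max(29, 20, 15, 30) = 30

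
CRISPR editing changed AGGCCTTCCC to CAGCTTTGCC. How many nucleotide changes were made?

Differing positions: 1, 2, 5, 8. Hamming distance = 4.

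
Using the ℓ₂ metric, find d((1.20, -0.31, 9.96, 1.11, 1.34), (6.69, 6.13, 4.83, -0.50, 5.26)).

√(Σ(x_i - y_i)²) = √((1.2 - 6.69)² + (-0.31 - 6.13)² + (9.96 - 4.83)² + (1.11 - (-0.5))² + (1.34 - 5.26)²)
= √((-5.49)² + (-6.44)² + 5.13² + 1.61² + (-3.92)²) = √(30.1401 + 41.4736 + 26.3169 + 2.5921 + 15.3664) = √115.8891 ≈ 10.7652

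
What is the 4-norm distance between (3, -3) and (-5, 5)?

(Σ|x_i - y_i|^4)^(1/4) = (|3 - (-5)|^4 + |-3 - 5|^4)^(1/4)
= (8^4 + 8^4)^(1/4) = (4096 + 4096)^(1/4) = (8192)^(1/4) ≈ 9.5137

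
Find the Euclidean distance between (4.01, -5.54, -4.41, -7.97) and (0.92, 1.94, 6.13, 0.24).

√(Σ(x_i - y_i)²) = √((4.01 - 0.92)² + (-5.54 - 1.94)² + (-4.41 - 6.13)² + (-7.97 - 0.24)²)
= √(3.09² + (-7.48)² + (-10.54)² + (-8.21)²) = √(9.5481 + 55.9504 + 111.0916 + 67.4041) = √243.9942 ≈ 15.6203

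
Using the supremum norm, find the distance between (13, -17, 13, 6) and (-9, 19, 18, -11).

max(|x_i - y_i|) = max(|13 - (-9)|, |-17 - 19|, |13 - 18|, |6 - (-11)|) = max(22, 36, 5, 17) = 36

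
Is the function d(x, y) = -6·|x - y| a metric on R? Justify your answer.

No. With c = -6 < 0, d fails non-negativity: d(3, 4) = -6·|3 - 4| = -6·1 = -6 < 0.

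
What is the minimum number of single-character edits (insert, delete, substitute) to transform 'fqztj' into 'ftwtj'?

Let D[i][j] be the edit distance between the first i characters of 'fqztj' and the first j characters of 'ftwtj', with D[i][0] = i, D[0][j] = j, and D[i][j] = D[i-1][j-1] if the characters match, else 1 + min(D[i-1][j], D[i][j-1], D[i-1][j-1]). Filling the table (rows: prefixes of 'fqztj', columns: prefixes of 'ftwtj'):
     ε  f  t  w  t  j
  ε  0  1  2  3  4  5
  f  1  0  1  2  3  4
  q  2  1  1  2  3  4
  z  3  2  2  2  3  4
  t  4  3  2  3  2  3
  j  5  4  3  3  3  2
The bottom-right entry gives D[5][5] = 2, so no sequence of fewer than 2 edits works. Backtracking through the table gives one optimal edit sequence (2 edits):
  fqztj → ftztj (sub q→t @2)
  ftztj → ftwtj (sub z→w @3)
Edit distance = 2.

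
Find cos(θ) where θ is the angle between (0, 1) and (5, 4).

With u = (0, 1), v = (5, 4):
u·v = 0·5 + 1·4 = 0 + 4 = 4.
|u| = √(0² + 1²) = √1, |v| = √(5² + 4²) = √41, so |u||v| = √(1·41) = √41.
cos θ = (u·v)/(|u||v|) = 4/√41 ≈ 0.6247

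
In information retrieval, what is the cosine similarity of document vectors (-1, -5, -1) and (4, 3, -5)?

With u = (-1, -5, -1), v = (4, 3, -5):
u·v = (-1)·4 + (-5)·3 + (-1)·(-5) = (-4) + (-15) + 5 = -14.
|u| = √((-1)² + (-5)² + (-1)²) = √27, |v| = √(4² + 3² + (-5)²) = √50, so |u||v| = √(27·50) = √1350.
cos θ = (u·v)/(|u||v|) = -14/√1350 ≈ -0.381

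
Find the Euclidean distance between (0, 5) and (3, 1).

√(Σ(x_i - y_i)²) = √((0 - 3)² + (5 - 1)²)
= √((-3)² + 4²) = √(9 + 16) = √25 = 5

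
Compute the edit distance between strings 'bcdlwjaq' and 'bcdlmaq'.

Let D[i][j] be the edit distance between the first i characters of 'bcdlwjaq' and the first j characters of 'bcdlmaq', with D[i][0] = i, D[0][j] = j, and D[i][j] = D[i-1][j-1] if the characters match, else 1 + min(D[i-1][j], D[i][j-1], D[i-1][j-1]). Filling the table (rows: prefixes of 'bcdlwjaq', columns: prefixes of 'bcdlmaq'):
     ε  b  c  d  l  m  a  q
  ε  0  1  2  3  4  5  6  7
  b  1  0  1  2  3  4  5  6
  c  2  1  0  1  2  3  4  5
  d  3  2  1  0  1  2  3  4
  l  4  3  2  1  0  1  2  3
  w  5  4  3  2  1  1  2  3
  j  6  5  4  3  2  2  2  3
  a  7  6  5  4  3  3  2  3
  q  8  7  6  5  4  4  3  2
The bottom-right entry gives D[8][7] = 2, so no sequence of fewer than 2 edits works. Backtracking through the table gives one optimal edit sequence (2 edits):
  bcdlwjaq → bcdljaq (del w @5)
  bcdljaq → bcdlmaq (sub j→m @5)
Edit distance = 2.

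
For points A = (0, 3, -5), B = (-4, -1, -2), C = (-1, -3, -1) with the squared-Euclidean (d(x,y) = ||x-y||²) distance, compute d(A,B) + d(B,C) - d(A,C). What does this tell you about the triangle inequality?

d(A,B) = 4² + 4² + 3² = 41, d(B,C) = 3² + 2² + 1² = 14, d(A,C) = 1² + 6² + 4² = 53.
d(A,B) + d(B,C) - d(A,C) = 41 + 14 - 53 = 55 - 53 = 2. This is ≥ 0, so the triangle inequality holds for these points.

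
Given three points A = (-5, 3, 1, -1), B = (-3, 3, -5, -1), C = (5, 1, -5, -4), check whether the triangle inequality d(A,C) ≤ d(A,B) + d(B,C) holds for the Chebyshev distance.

d(A,B) = max(2, 0, 6, 0) = 6, d(B,C) = max(8, 2, 0, 3) = 8, d(A,C) = max(10, 2, 6, 3) = 10.
d(A,C) = 10 ≤ 6 + 8 = 14. Triangle inequality is satisfied.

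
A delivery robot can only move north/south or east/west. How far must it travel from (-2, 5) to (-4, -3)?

Σ|x_i - y_i| = |-2 - (-4)| + |5 - (-3)| = 2 + 8 = 10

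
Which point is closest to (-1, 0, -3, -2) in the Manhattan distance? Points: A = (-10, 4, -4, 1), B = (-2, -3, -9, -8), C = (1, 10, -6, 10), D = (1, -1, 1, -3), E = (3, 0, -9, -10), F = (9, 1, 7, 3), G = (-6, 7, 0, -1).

Distances: d(A) = 17, d(B) = 16, d(C) = 27, d(D) = 8, d(E) = 18, d(F) = 26, d(G) = 16. Nearest: D = (1, -1, 1, -3) with distance 8.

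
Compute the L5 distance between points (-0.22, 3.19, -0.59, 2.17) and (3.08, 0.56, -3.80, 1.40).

(Σ|x_i - y_i|^5)^(1/5) = (|-0.22 - 3.08|^5 + |3.19 - 0.56|^5 + |-0.59 - (-3.8)|^5 + |2.17 - 1.4|^5)^(1/5)
= (3.3^5 + 2.63^5 + 3.21^5 + 0.77^5)^(1/5) ≈ (391.3539 + 125.8284 + 340.8201 + 0.2707)^(1/5) = (858.2731)^(1/5) ≈ 3.8612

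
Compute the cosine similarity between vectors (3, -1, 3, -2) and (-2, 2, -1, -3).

With u = (3, -1, 3, -2), v = (-2, 2, -1, -3):
u·v = 3·(-2) + (-1)·2 + 3·(-1) + (-2)·(-3) = (-6) + (-2) + (-3) + 6 = -5.
|u| = √(3² + (-1)² + 3² + (-2)²) = √23, |v| = √((-2)² + 2² + (-1)² + (-3)²) = √18, so |u||v| = √(23·18) = √414.
cos θ = (u·v)/(|u||v|) = -5/√414 ≈ -0.2457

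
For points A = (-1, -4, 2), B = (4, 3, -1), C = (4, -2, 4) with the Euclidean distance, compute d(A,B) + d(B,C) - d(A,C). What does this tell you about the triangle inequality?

d(A,B) = √(5² + 7² + 3²) = √83 ≈ 9.1104, d(B,C) = √(0² + 5² + 5²) = √50 ≈ 7.0711, d(A,C) = √(5² + 2² + 2²) = √33 ≈ 5.7446.
d(A,B) + d(B,C) - d(A,C) = 9.1104 + 7.0711 - 5.7446 = 16.1815 - 5.7446 = 10.4369 (to 4 decimal places). This is ≥ 0, so the triangle inequality holds for these points.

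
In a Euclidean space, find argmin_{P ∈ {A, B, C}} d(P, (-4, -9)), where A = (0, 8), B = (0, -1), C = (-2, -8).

Distances: d(A) ≈ 17.4642, d(B) ≈ 8.9443, d(C) ≈ 2.2361. Nearest: C = (-2, -8) with distance 2.2361.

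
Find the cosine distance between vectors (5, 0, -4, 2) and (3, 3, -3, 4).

With u = (5, 0, -4, 2), v = (3, 3, -3, 4):
u·v = 5·3 + 0·3 + (-4)·(-3) + 2·4 = 15 + 0 + 12 + 8 = 35.
|u| = √(5² + 0² + (-4)² + 2²) = √45, |v| = √(3² + 3² + (-3)² + 4²) = √43, so |u||v| = √(45·43) = √1935.
cos θ = (u·v)/(|u||v|) = 35/√1935 ≈ 0.7957
Cosine distance = 1 - cos θ ≈ 1 - 0.7957 = 0.2043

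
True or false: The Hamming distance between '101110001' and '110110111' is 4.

Differing positions: 2, 3, 7, 8. Hamming distance = 4, so the claim is true.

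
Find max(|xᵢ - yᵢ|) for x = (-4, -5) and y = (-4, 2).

max(|x_i - y_i|) = max(|-4 - (-4)|, |-5 - 2|) = max(0, 7) = 7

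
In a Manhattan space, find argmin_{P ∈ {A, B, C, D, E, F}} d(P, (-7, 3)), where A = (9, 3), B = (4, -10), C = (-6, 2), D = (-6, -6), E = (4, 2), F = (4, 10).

Distances: d(A) = 16, d(B) = 24, d(C) = 2, d(D) = 10, d(E) = 12, d(F) = 18. Nearest: C = (-6, 2) with distance 2.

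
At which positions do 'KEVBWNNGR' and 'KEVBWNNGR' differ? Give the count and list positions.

Differing positions: none. Hamming distance = 0.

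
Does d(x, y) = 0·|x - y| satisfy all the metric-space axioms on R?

No. With c = 0, d(x,y) = 0 for all x, y. This fails identity of indiscernibles: d(1, 4) = 0 but 1 ≠ 4.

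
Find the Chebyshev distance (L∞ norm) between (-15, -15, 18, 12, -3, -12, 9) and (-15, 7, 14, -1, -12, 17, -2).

max(|x_i - y_i|) = max(|-15 - (-15)|, |-15 - 7|, |18 - 14|, |12 - (-1)|, |-3 - (-12)|, |-12 - 17|, |9 - (-2)|) = max(0, 22, 4, 13, 9, 29, 11) = 29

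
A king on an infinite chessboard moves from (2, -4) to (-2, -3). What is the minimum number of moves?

max(|x_i - y_i|) = max(|2 - (-2)|, |-4 - (-3)|) = max(4, 1) = 4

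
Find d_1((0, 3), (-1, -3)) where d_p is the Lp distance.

Σ|x_i - y_i| = |0 - (-1)| + |3 - (-3)| = 1 + 6 = 7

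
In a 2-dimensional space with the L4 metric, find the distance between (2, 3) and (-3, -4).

(Σ|x_i - y_i|^4)^(1/4) = (|2 - (-3)|^4 + |3 - (-4)|^4)^(1/4)
= (5^4 + 7^4)^(1/4) = (625 + 2401)^(1/4) = (3026)^(1/4) ≈ 7.4168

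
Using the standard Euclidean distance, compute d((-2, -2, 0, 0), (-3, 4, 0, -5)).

(Σ|x_i - y_i|^2)^(1/2) = (|-2 - (-3)|^2 + |-2 - 4|^2 + |0 - 0|^2 + |0 - (-5)|^2)^(1/2)
= (1^2 + 6^2 + 0^2 + 5^2)^(1/2) = (1 + 36 + 0 + 25)^(1/2) = (62)^(1/2) ≈ 7.874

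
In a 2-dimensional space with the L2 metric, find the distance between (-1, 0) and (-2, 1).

(Σ|x_i - y_i|^2)^(1/2) = (|-1 - (-2)|^2 + |0 - 1|^2)^(1/2)
= (1^2 + 1^2)^(1/2) = (1 + 1)^(1/2) = (2)^(1/2) ≈ 1.4142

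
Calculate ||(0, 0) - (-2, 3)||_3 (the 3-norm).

(Σ|x_i - y_i|^3)^(1/3) = (|0 - (-2)|^3 + |0 - 3|^3)^(1/3)
= (2^3 + 3^3)^(1/3) = (8 + 27)^(1/3) = (35)^(1/3) ≈ 3.2711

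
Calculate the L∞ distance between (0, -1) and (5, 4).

max(|x_i - y_i|) = max(|0 - 5|, |-1 - 4|) = max(5, 5) = 5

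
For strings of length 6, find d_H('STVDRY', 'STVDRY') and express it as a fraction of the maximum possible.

Differing positions: none. Hamming distance = 0. The maximum possible Hamming distance for length-6 strings is 6, so d_H/6 = 0/6 = 0.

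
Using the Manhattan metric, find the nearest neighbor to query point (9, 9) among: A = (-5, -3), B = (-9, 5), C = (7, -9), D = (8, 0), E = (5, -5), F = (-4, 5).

Distances: d(A) = 26, d(B) = 22, d(C) = 20, d(D) = 10, d(E) = 18, d(F) = 17. Nearest: D = (8, 0) with distance 10.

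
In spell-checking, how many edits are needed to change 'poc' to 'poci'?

Let D[i][j] be the edit distance between the first i characters of 'poc' and the first j characters of 'poci', with D[i][0] = i, D[0][j] = j, and D[i][j] = D[i-1][j-1] if the characters match, else 1 + min(D[i-1][j], D[i][j-1], D[i-1][j-1]). Filling the table (rows: prefixes of 'poc', columns: prefixes of 'poci'):
     ε  p  o  c  i
  ε  0  1  2  3  4
  p  1  0  1  2  3
  o  2  1  0  1  2
  c  3  2  1  0  1
The bottom-right entry gives D[3][4] = 1, so no sequence of fewer than 1 edit works. Backtracking through the table gives one optimal edit sequence (1 edit):
  poc → poci (ins i @4)
Edit distance = 1.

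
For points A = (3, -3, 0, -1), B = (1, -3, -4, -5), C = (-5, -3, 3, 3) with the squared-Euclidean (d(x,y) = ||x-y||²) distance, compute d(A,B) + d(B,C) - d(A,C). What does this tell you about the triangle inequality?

d(A,B) = 2² + 0² + 4² + 4² = 36, d(B,C) = 6² + 0² + 7² + 8² = 149, d(A,C) = 8² + 0² + 3² + 4² = 89.
d(A,B) + d(B,C) - d(A,C) = 36 + 149 - 89 = 185 - 89 = 96. This is ≥ 0, so the triangle inequality holds for these points.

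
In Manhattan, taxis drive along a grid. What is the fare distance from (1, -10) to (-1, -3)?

Σ|x_i - y_i| = |1 - (-1)| + |-10 - (-3)| = 2 + 7 = 9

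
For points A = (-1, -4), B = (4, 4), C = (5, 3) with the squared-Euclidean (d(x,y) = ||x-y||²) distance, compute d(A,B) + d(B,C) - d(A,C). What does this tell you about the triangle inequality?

d(A,B) = 5² + 8² = 89, d(B,C) = 1² + 1² = 2, d(A,C) = 6² + 7² = 85.
d(A,B) + d(B,C) - d(A,C) = 89 + 2 - 85 = 91 - 85 = 6. This is ≥ 0, so the triangle inequality holds for these points.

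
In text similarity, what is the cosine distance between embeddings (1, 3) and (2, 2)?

With u = (1, 3), v = (2, 2):
u·v = 1·2 + 3·2 = 2 + 6 = 8.
|u| = √(1² + 3²) = √10, |v| = √(2² + 2²) = √8, so |u||v| = √(10·8) = √80.
cos θ = (u·v)/(|u||v|) = 8/√80 ≈ 0.8944
Cosine distance = 1 - cos θ ≈ 1 - 0.8944 = 0.1056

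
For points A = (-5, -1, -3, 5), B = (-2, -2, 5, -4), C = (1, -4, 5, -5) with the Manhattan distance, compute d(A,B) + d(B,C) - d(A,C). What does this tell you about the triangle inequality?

d(A,B) = 3 + 1 + 8 + 9 = 21, d(B,C) = 3 + 2 + 0 + 1 = 6, d(A,C) = 6 + 3 + 8 + 10 = 27.
d(A,B) + d(B,C) - d(A,C) = 21 + 6 - 27 = 27 - 27 = 0. This is ≥ 0, so the triangle inequality holds for these points.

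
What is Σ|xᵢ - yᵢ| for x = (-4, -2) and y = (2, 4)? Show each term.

Σ|x_i - y_i| = |-4 - 2| + |-2 - 4| = 6 + 6 = 12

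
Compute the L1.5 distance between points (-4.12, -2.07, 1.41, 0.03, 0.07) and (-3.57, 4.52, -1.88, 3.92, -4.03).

(Σ|x_i - y_i|^1.5)^(1/1.5) = (|-4.12 - (-3.57)|^1.5 + |-2.07 - 4.52|^1.5 + |1.41 - (-1.88)|^1.5 + |0.03 - 3.92|^1.5 + |0.07 - (-4.03)|^1.5)^(1/1.5)
= (0.55^1.5 + 6.59^1.5 + 3.29^1.5 + 3.89^1.5 + 4.1^1.5)^(1/1.5) ≈ (0.4079 + 16.9172 + 5.9675 + 7.6723 + 8.3019)^(1/1.5) = (39.2668)^(1/1.5) ≈ 11.5527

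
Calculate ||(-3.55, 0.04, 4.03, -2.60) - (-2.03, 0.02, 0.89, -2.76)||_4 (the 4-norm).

(Σ|x_i - y_i|^4)^(1/4) = (|-3.55 - (-2.03)|^4 + |0.04 - 0.02|^4 + |4.03 - 0.89|^4 + |-2.6 - (-2.76)|^4)^(1/4)
= (1.52^4 + 0.02^4 + 3.14^4 + 0.16^4)^(1/4) ≈ (5.3379 + 0 + 97.2117 + 0.0007)^(1/4) = (102.5503)^(1/4) ≈ 3.1822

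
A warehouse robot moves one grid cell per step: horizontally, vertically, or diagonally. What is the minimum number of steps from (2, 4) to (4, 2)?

max(|x_i - y_i|) = max(|2 - 4|, |4 - 2|) = max(2, 2) = 2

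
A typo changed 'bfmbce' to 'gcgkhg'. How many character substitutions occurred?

Differing positions: 1, 2, 3, 4, 5, 6. Hamming distance = 6.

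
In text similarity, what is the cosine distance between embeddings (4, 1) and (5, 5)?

With u = (4, 1), v = (5, 5):
u·v = 4·5 + 1·5 = 20 + 5 = 25.
|u| = √(4² + 1²) = √17, |v| = √(5² + 5²) = √50, so |u||v| = √(17·50) = √850.
cos θ = (u·v)/(|u||v|) = 25/√850 ≈ 0.8575
Cosine distance = 1 - cos θ ≈ 1 - 0.8575 = 0.1425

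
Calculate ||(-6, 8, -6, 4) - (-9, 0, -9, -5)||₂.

√(Σ(x_i - y_i)²) = √((-6 - (-9))² + (8 - 0)² + (-6 - (-9))² + (4 - (-5))²)
= √(3² + 8² + 3² + 9²) = √(9 + 64 + 9 + 81) = √163 ≈ 12.7671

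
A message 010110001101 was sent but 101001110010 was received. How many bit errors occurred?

Differing positions: 1, 2, 3, 4, 5, 6, 7, 8, 9, 10, 11, 12. Hamming distance = 12.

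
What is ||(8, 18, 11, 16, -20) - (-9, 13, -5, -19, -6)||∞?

max(|x_i - y_i|) = max(|8 - (-9)|, |18 - 13|, |11 - (-5)|, |16 - (-19)|, |-20 - (-6)|) = max(17, 5, 16, 35, 14) = 35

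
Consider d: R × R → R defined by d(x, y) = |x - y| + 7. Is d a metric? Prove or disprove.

No. d fails identity of indiscernibles (specifically d(x,x) = 0): d(-4, -4) = |-4 - (-4)| + 7 = 0 + 7 = 7 ≠ 0.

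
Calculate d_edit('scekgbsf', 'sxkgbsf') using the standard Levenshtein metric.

Let D[i][j] be the edit distance between the first i characters of 'scekgbsf' and the first j characters of 'sxkgbsf', with D[i][0] = i, D[0][j] = j, and D[i][j] = D[i-1][j-1] if the characters match, else 1 + min(D[i-1][j], D[i][j-1], D[i-1][j-1]). Filling the table (rows: prefixes of 'scekgbsf', columns: prefixes of 'sxkgbsf'):
     ε  s  x  k  g  b  s  f
  ε  0  1  2  3  4  5  6  7
  s  1  0  1  2  3  4  5  6
  c  2  1  1  2  3  4  5  6
  e  3  2  2  2  3  4  5  6
  k  4  3  3  2  3  4  5  6
  g  5  4  4  3  2  3  4  5
  b  6  5  5  4  3  2  3  4
  s  7  6  6  5  4  3  2  3
  f  8  7  7  6  5  4  3  2
The bottom-right entry gives D[8][7] = 2, so no sequence of fewer than 2 edits works. Backtracking through the table gives one optimal edit sequence (2 edits):
  scekgbsf → sekgbsf (del c @2)
  sekgbsf → sxkgbsf (sub e→x @2)
Edit distance = 2.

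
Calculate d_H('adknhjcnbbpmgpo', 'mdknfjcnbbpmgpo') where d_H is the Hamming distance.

Differing positions: 1, 5. Hamming distance = 2.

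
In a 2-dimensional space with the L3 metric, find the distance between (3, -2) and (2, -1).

(Σ|x_i - y_i|^3)^(1/3) = (|3 - 2|^3 + |-2 - (-1)|^3)^(1/3)
= (1^3 + 1^3)^(1/3) = (1 + 1)^(1/3) = (2)^(1/3) ≈ 1.2599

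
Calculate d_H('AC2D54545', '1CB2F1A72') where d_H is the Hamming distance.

Differing positions: 1, 3, 4, 5, 6, 7, 8, 9. Hamming distance = 8.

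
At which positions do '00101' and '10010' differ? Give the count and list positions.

Differing positions: 1, 3, 4, 5. Hamming distance = 4.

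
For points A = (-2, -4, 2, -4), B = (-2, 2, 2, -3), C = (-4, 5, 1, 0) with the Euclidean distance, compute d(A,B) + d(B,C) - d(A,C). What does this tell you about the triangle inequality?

d(A,B) = √(0² + 6² + 0² + 1²) = √37 ≈ 6.0828, d(B,C) = √(2² + 3² + 1² + 3²) = √23 ≈ 4.7958, d(A,C) = √(2² + 9² + 1² + 4²) = √102 ≈ 10.0995.
d(A,B) + d(B,C) - d(A,C) = 6.0828 + 4.7958 - 10.0995 = 10.8786 - 10.0995 = 0.7791 (to 4 decimal places). This is ≥ 0, so the triangle inequality holds for these points.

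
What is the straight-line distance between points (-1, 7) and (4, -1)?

√(Σ(x_i - y_i)²) = √((-1 - 4)² + (7 - (-1))²)
= √((-5)² + 8²) = √(25 + 64) = √89 ≈ 9.434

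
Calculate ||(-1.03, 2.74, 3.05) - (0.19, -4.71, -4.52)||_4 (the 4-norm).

(Σ|x_i - y_i|^4)^(1/4) = (|-1.03 - 0.19|^4 + |2.74 - (-4.71)|^4 + |3.05 - (-4.52)|^4)^(1/4)
= (1.22^4 + 7.45^4 + 7.57^4)^(1/4) ≈ (2.2153 + 3080.5275 + 3283.8516)^(1/4) = (6366.5944)^(1/4) ≈ 8.9326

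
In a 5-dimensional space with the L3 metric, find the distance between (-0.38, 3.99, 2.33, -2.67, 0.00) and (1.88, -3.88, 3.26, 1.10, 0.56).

(Σ|x_i - y_i|^3)^(1/3) = (|-0.38 - 1.88|^3 + |3.99 - (-3.88)|^3 + |2.33 - 3.26|^3 + |-2.67 - 1.1|^3 + |0 - 0.56|^3)^(1/3)
= (2.26^3 + 7.87^3 + 0.93^3 + 3.77^3 + 0.56^3)^(1/3) ≈ (11.5432 + 487.4434 + 0.8044 + 53.5826 + 0.1756)^(1/3) = (553.5492)^(1/3) ≈ 8.2108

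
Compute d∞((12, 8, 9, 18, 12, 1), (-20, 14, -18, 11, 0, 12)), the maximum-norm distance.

max(|x_i - y_i|) = max(|12 - (-20)|, |8 - 14|, |9 - (-18)|, |18 - 11|, |12 - 0|, |1 - 12|) = max(32, 6, 27, 7, 12, 11) = 32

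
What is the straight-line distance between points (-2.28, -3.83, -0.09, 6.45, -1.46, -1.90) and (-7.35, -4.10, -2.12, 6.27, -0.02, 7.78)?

√(Σ(x_i - y_i)²) = √((-2.28 - (-7.35))² + (-3.83 - (-4.1))² + (-0.09 - (-2.12))² + (6.45 - 6.27)² + (-1.46 - (-0.02))² + (-1.9 - 7.78)²)
= √(5.07² + 0.27² + 2.03² + 0.18² + (-1.44)² + (-9.68)²) = √(25.7049 + 0.0729 + 4.1209 + 0.0324 + 2.0736 + 93.7024) = √125.7071 ≈ 11.2119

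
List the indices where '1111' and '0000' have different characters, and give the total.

Differing positions: 1, 2, 3, 4. Hamming distance = 4.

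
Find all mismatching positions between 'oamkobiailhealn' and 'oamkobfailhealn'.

Differing positions: 7. Hamming distance = 1.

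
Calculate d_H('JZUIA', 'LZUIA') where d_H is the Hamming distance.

Differing positions: 1. Hamming distance = 1.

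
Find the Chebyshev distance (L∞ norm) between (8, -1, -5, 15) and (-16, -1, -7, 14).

max(|x_i - y_i|) = max(|8 - (-16)|, |-1 - (-1)|, |-5 - (-7)|, |15 - 14|) = max(24, 0, 2, 1) = 24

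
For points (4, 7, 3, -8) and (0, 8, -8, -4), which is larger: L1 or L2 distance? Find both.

L1 = |4 - 0| + |7 - 8| + |3 - (-8)| + |-8 - (-4)| = 4 + 1 + 11 + 4 = 20
L2 = √(4² + 1² + 11² + 4²) = √154 ≈ 12.4097
L1 ≥ L2 always (equality iff movement is along one axis); L1 > L2 here.
Ratio L1/L2 = 20/√154 ≈ 1.6116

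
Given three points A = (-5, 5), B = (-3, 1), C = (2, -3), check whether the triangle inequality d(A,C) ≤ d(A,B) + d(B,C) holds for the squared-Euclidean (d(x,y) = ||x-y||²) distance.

d(A,B) = 2² + 4² = 20, d(B,C) = 5² + 4² = 41, d(A,C) = 7² + 8² = 113.
d(A,C) = 113 > 20 + 41 = 61. Triangle inequality is VIOLATED. (Squared-Euclidean is not a metric — this is a counterexample.)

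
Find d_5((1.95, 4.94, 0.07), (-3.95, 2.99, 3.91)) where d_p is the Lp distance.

(Σ|x_i - y_i|^5)^(1/5) = (|1.95 - (-3.95)|^5 + |4.94 - 2.99|^5 + |0.07 - 3.91|^5)^(1/5)
= (5.9^5 + 1.95^5 + 3.84^5)^(1/5) ≈ (7149.243 + 28.1951 + 834.9416)^(1/5) = (8012.3797)^(1/5) ≈ 6.036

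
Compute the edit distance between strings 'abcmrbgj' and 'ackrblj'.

Let D[i][j] be the edit distance between the first i characters of 'abcmrbgj' and the first j characters of 'ackrblj', with D[i][0] = i, D[0][j] = j, and D[i][j] = D[i-1][j-1] if the characters match, else 1 + min(D[i-1][j], D[i][j-1], D[i-1][j-1]). Filling the table (rows: prefixes of 'abcmrbgj', columns: prefixes of 'ackrblj'):
     ε  a  c  k  r  b  l  j
  ε  0  1  2  3  4  5  6  7
  a  1  0  1  2  3  4  5  6
  b  2  1  1  2  3  3  4  5
  c  3  2  1  2  3  4  4  5
  m  4  3  2  2  3  4  5  5
  r  5  4  3  3  2  3  4  5
  b  6  5  4  4  3  2  3  4
  g  7  6  5  5  4  3  3  4
  j  8  7  6  6  5  4  4  3
The bottom-right entry gives D[8][7] = 3, so no sequence of fewer than 3 edits works. Backtracking through the table gives one optimal edit sequence (3 edits):
  abcmrbgj → acmrbgj (del b @2)
  acmrbgj → ackrbgj (sub m→k @3)
  ackrbgj → ackrblj (sub g→l @6)
Edit distance = 3.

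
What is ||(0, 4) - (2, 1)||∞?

max(|x_i - y_i|) = max(|0 - 2|, |4 - 1|) = max(2, 3) = 3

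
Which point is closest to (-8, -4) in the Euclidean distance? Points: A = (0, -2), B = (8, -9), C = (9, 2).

Distances: d(A) ≈ 8.2462, d(B) ≈ 16.7631, d(C) ≈ 18.0278. Nearest: A = (0, -2) with distance 8.2462.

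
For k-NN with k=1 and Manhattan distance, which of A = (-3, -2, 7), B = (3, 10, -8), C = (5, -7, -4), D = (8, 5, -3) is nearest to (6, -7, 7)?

Distances: d(A) = 14, d(B) = 35, d(C) = 12, d(D) = 24. Nearest: C = (5, -7, -4) with distance 12.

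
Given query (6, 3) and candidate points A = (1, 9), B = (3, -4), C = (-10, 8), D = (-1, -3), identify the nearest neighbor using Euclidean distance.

Distances: d(A) ≈ 7.8102, d(B) ≈ 7.6158, d(C) ≈ 16.7631, d(D) ≈ 9.2195. Nearest: B = (3, -4) with distance 7.6158.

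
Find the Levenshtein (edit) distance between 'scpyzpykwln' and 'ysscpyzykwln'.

Let D[i][j] be the edit distance between the first i characters of 'scpyzpykwln' and the first j characters of 'ysscpyzykwln', with D[i][0] = i, D[0][j] = j, and D[i][j] = D[i-1][j-1] if the characters match, else 1 + min(D[i-1][j], D[i][j-1], D[i-1][j-1]). Filling the table (rows: prefixes of 'scpyzpykwln', columns: prefixes of 'ysscpyzykwln'):
     ε  y  s  s  c  p  y  z  y  k  w  l  n
  ε  0  1  2  3  4  5  6  7  8  9 10 11 12
  s  1  1  1  2  3  4  5  6  7  8  9 10 11
  c  2  2  2  2  2  3  4  5  6  7  8  9 10
  p  3  3  3  3  3  2  3  4  5  6  7  8  9
  y  4  3  4  4  4  3  2  3  4  5  6  7  8
  z  5  4  4  5  5  4  3  2  3  4  5  6  7
  p  6  5  5  5  6  5  4  3  3  4  5  6  7
  y  7  6  6  6  6  6  5  4  3  4  5  6  7
  k  8  7  7  7  7  7  6  5  4  3  4  5  6
  w  9  8  8  8  8  8  7  6  5  4  3  4  5
  l 10  9  9  9  9  9  8  7  6  5  4  3  4
  n 11 10 10 10 10 10  9  8  7  6  5  4  3
The bottom-right entry gives D[11][12] = 3, so no sequence of fewer than 3 edits works. Backtracking through the table gives one optimal edit sequence (3 edits):
  scpyzpykwln → yscpyzpykwln (ins y @1)
  yscpyzpykwln → ysscpyzpykwln (ins s @2)
  ysscpyzpykwln → ysscpyzykwln (del p @8)
Edit distance = 3.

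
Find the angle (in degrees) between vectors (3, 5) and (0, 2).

With u = (3, 5), v = (0, 2):
u·v = 3·0 + 5·2 = 0 + 10 = 10.
|u| = √(3² + 5²) = √34, |v| = √(0² + 2²) = √4, so |u||v| = √(34·4) = √136.
cos θ = (u·v)/(|u||v|) = 10/√136 ≈ 0.857493
θ = arccos(0.857493) ≈ 30.96°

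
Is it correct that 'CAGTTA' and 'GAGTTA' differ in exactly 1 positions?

Differing positions: 1. Hamming distance = 1, so the claim is true.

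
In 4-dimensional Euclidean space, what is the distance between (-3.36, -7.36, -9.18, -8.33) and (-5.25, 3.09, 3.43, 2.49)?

√(Σ(x_i - y_i)²) = √((-3.36 - (-5.25))² + (-7.36 - 3.09)² + (-9.18 - 3.43)² + (-8.33 - 2.49)²)
= √(1.89² + (-10.45)² + (-12.61)² + (-10.82)²) = √(3.5721 + 109.2025 + 159.0121 + 117.0724) = √388.8591 ≈ 19.7195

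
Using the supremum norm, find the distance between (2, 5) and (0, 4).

max(|x_i - y_i|) = max(|2 - 0|, |5 - 4|) = max(2, 1) = 2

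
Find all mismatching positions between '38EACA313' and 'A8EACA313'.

Differing positions: 1. Hamming distance = 1.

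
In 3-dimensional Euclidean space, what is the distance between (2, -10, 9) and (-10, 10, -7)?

√(Σ(x_i - y_i)²) = √((2 - (-10))² + (-10 - 10)² + (9 - (-7))²)
= √(12² + (-20)² + 16²) = √(144 + 400 + 256) = √800 ≈ 28.2843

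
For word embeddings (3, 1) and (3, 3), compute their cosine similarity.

With u = (3, 1), v = (3, 3):
u·v = 3·3 + 1·3 = 9 + 3 = 12.
|u| = √(3² + 1²) = √10, |v| = √(3² + 3²) = √18, so |u||v| = √(10·18) = √180.
cos θ = (u·v)/(|u||v|) = 12/√180 ≈ 0.8944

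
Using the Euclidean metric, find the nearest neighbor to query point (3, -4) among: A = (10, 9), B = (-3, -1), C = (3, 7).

Distances: d(A) ≈ 14.7648, d(B) ≈ 6.7082, d(C) = 11. Nearest: B = (-3, -1) with distance 6.7082.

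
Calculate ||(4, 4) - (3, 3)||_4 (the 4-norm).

(Σ|x_i - y_i|^4)^(1/4) = (|4 - 3|^4 + |4 - 3|^4)^(1/4)
= (1^4 + 1^4)^(1/4) = (1 + 1)^(1/4) = (2)^(1/4) ≈ 1.1892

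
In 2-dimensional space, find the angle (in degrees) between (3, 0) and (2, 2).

With u = (3, 0), v = (2, 2):
u·v = 3·2 + 0·2 = 6 + 0 = 6.
|u| = √(3² + 0²) = √9, |v| = √(2² + 2²) = √8, so |u||v| = √(9·8) = √72.
cos θ = (u·v)/(|u||v|) = 6/√72 ≈ 0.707107
θ = arccos(0.707107) ≈ 45°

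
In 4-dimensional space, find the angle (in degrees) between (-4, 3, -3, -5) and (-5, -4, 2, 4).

With u = (-4, 3, -3, -5), v = (-5, -4, 2, 4):
u·v = (-4)·(-5) + 3·(-4) + (-3)·2 + (-5)·4 = 20 + (-12) + (-6) + (-20) = -18.
|u| = √((-4)² + 3² + (-3)² + (-5)²) = √59, |v| = √((-5)² + (-4)² + 2² + 4²) = √61, so |u||v| = √(59·61) = √3599.
cos θ = (u·v)/(|u||v|) = -18/√3599 ≈ -0.300042
θ = arccos(-0.300042) ≈ 107.46°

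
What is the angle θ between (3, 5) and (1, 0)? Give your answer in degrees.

With u = (3, 5), v = (1, 0):
u·v = 3·1 + 5·0 = 3 + 0 = 3.
|u| = √(3² + 5²) = √34, |v| = √(1² + 0²) = √1, so |u||v| = √(34·1) = √34.
cos θ = (u·v)/(|u||v|) = 3/√34 ≈ 0.514496
θ = arccos(0.514496) ≈ 59.04°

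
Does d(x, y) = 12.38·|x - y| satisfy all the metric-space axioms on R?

Yes. Since |x - y| is a metric on R and 12.38 > 0, the positive scalar multiple 12.38·|x - y| is also a metric: scaling by a positive constant preserves non-negativity, identity (d=0 ⟺ |x-y|=0 ⟺ x=y), symmetry, and the triangle inequality.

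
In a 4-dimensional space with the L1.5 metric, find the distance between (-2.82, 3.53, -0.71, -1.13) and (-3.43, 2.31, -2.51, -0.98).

(Σ|x_i - y_i|^1.5)^(1/1.5) = (|-2.82 - (-3.43)|^1.5 + |3.53 - 2.31|^1.5 + |-0.71 - (-2.51)|^1.5 + |-1.13 - (-0.98)|^1.5)^(1/1.5)
= (0.61^1.5 + 1.22^1.5 + 1.8^1.5 + 0.15^1.5)^(1/1.5) ≈ (0.4764 + 1.3475 + 2.415 + 0.0581)^(1/1.5) = (4.297)^(1/1.5) ≈ 2.6431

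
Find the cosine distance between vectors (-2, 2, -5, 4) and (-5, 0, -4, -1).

With u = (-2, 2, -5, 4), v = (-5, 0, -4, -1):
u·v = (-2)·(-5) + 2·0 + (-5)·(-4) + 4·(-1) = 10 + 0 + 20 + (-4) = 26.
|u| = √((-2)² + 2² + (-5)² + 4²) = √49, |v| = √((-5)² + 0² + (-4)² + (-1)²) = √42, so |u||v| = √(49·42) = √2058.
cos θ = (u·v)/(|u||v|) = 26/√2058 ≈ 0.5731
Cosine distance = 1 - cos θ ≈ 1 - 0.5731 = 0.4269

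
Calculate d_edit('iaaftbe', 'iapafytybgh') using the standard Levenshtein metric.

Let D[i][j] be the edit distance between the first i characters of 'iaaftbe' and the first j characters of 'iapafytybgh', with D[i][0] = i, D[0][j] = j, and D[i][j] = D[i-1][j-1] if the characters match, else 1 + min(D[i-1][j], D[i][j-1], D[i-1][j-1]). Filling the table (rows: prefixes of 'iaaftbe', columns: prefixes of 'iapafytybgh'):
     ε  i  a  p  a  f  y  t  y  b  g  h
  ε  0  1  2  3  4  5  6  7  8  9 10 11
  i  1  0  1  2  3  4  5  6  7  8  9 10
  a  2  1  0  1  2  3  4  5  6  7  8  9
  a  3  2  1  1  1  2  3  4  5  6  7  8
  f  4  3  2  2  2  1  2  3  4  5  6  7
  t  5  4  3  3  3  2  2  2  3  4  5  6
  b  6  5  4  4  4  3  3  3  3  3  4  5
  e  7  6  5  5  5  4  4  4  4  4  4  5
The bottom-right entry gives D[7][11] = 5, so no sequence of fewer than 5 edits works. Backtracking through the table gives one optimal edit sequence (5 edits):
  iaaftbe → iapaftbe (ins p @3)
  iapaftbe → iapafytbe (ins y @6)
  iapafytbe → iapafytybe (ins y @8)
  iapafytybe → iapafytybge (ins g @10)
  iapafytybge → iapafytybgh (sub e→h @11)
Edit distance = 5.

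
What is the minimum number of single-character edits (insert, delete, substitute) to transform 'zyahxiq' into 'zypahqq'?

Let D[i][j] be the edit distance between the first i characters of 'zyahxiq' and the first j characters of 'zypahqq', with D[i][0] = i, D[0][j] = j, and D[i][j] = D[i-1][j-1] if the characters match, else 1 + min(D[i-1][j], D[i][j-1], D[i-1][j-1]). Filling the table (rows: prefixes of 'zyahxiq', columns: prefixes of 'zypahqq'):
     ε  z  y  p  a  h  q  q
  ε  0  1  2  3  4  5  6  7
  z  1  0  1  2  3  4  5  6
  y  2  1  0  1  2  3  4  5
  a  3  2  1  1  1  2  3  4
  h  4  3  2  2  2  1  2  3
  x  5  4  3  3  3  2  2  3
  i  6  5  4  4  4  3  3  3
  q  7  6  5  5  5  4  3  3
The bottom-right entry gives D[7][7] = 3, so no sequence of fewer than 3 edits works. Backtracking through the table gives one optimal edit sequence (3 edits):
  zyahxiq → zypahxiq (ins p @3)
  zypahxiq → zypahiq (del x @6)
  zypahiq → zypahqq (sub i→q @6)
Edit distance = 3.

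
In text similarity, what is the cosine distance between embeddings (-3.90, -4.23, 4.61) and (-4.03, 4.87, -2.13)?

With u = (-3.90, -4.23, 4.61), v = (-4.03, 4.87, -2.13):
u·v = (-3.9)·(-4.03) + (-4.23)·4.87 + 4.61·(-2.13) = 15.717 + (-20.6001) + (-9.8193) = -14.7024.
|u| = √((-3.9)² + (-4.23)² + 4.61²) = √(15.21 + 17.8929 + 21.2521) = √54.355, |v| = √((-4.03)² + 4.87² + (-2.13)²) = √(16.2409 + 23.7169 + 4.5369) = √44.4947.
cos θ = (u·v)/(|u||v|) = -14.7024/(√54.355·√44.4947) ≈ -0.299
Cosine distance = 1 - cos θ ≈ 1 - (-0.299) = 1.299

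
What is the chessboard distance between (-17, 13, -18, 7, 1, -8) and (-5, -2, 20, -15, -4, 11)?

max(|x_i - y_i|) = max(|-17 - (-5)|, |13 - (-2)|, |-18 - 20|, |7 - (-15)|, |1 - (-4)|, |-8 - 11|) = max(12, 15, 38, 22, 5, 19) = 38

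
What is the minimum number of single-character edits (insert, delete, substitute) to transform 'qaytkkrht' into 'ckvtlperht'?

Let D[i][j] be the edit distance between the first i characters of 'qaytkkrht' and the first j characters of 'ckvtlperht', with D[i][0] = i, D[0][j] = j, and D[i][j] = D[i-1][j-1] if the characters match, else 1 + min(D[i-1][j], D[i][j-1], D[i-1][j-1]). Filling the table (rows: prefixes of 'qaytkkrht', columns: prefixes of 'ckvtlperht'):
     ε  c  k  v  t  l  p  e  r  h  t
  ε  0  1  2  3  4  5  6  7  8  9 10
  q  1  1  2  3  4  5  6  7  8  9 10
  a  2  2  2  3  4  5  6  7  8  9 10
  y  3  3  3  3  4  5  6  7  8  9 10
  t  4  4  4  4  3  4  5  6  7  8  9
  k  5  5  4  5  4  4  5  6  7  8  9
  k  6  6  5  5  5  5  5  6  7  8  9
  r  7  7  6  6  6  6  6  6  6  7  8
  h  8  8  7  7  7  7  7  7  7  6  7
  t  9  9  8  8  7  8  8  8  8  7  6
The bottom-right entry gives D[9][10] = 6, so no sequence of fewer than 6 edits works. Backtracking through the table gives one optimal edit sequence (6 edits):
  qaytkkrht → caytkkrht (sub q→c @1)
  caytkkrht → ckytkkrht (sub a→k @2)
  ckytkkrht → ckvtkkrht (sub y→v @3)
  ckvtkkrht → ckvtlkkrht (ins l @5)
  ckvtlkkrht → ckvtlpkrht (sub k→p @6)
  ckvtlpkrht → ckvtlperht (sub k→e @7)
Edit distance = 6.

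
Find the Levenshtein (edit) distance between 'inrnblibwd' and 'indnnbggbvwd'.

Let D[i][j] be the edit distance between the first i characters of 'inrnblibwd' and the first j characters of 'indnnbggbvwd', with D[i][0] = i, D[0][j] = j, and D[i][j] = D[i-1][j-1] if the characters match, else 1 + min(D[i-1][j], D[i][j-1], D[i-1][j-1]). Filling the table (rows: prefixes of 'inrnblibwd', columns: prefixes of 'indnnbggbvwd'):
     ε  i  n  d  n  n  b  g  g  b  v  w  d
  ε  0  1  2  3  4  5  6  7  8  9 10 11 12
  i  1  0  1  2  3  4  5  6  7  8  9 10 11
  n  2  1  0  1  2  3  4  5  6  7  8  9 10
  r  3  2  1  1  2  3  4  5  6  7  8  9 10
  n  4  3  2  2  1  2  3  4  5  6  7  8  9
  b  5  4  3  3  2  2  2  3  4  5  6  7  8
  l  6  5  4  4  3  3  3  3  4  5  6  7  8
  i  7  6  5  5  4  4  4  4  4  5  6  7  8
  b  8  7  6  6  5  5  4  5  5  4  5  6  7
  w  9  8  7  7  6  6  5  5  6  5  5  5  6
  d 10  9  8  7  7  7  6  6  6  6  6  6  5
The bottom-right entry gives D[10][12] = 5, so no sequence of fewer than 5 edits works. Backtracking through the table gives one optimal edit sequence (5 edits):
  inrnblibwd → indrnblibwd (ins d @3)
  indrnblibwd → indnnblibwd (sub r→n @4)
  indnnblibwd → indnnbgibwd (sub l→g @7)
  indnnbgibwd → indnnbggbwd (sub i→g @8)
  indnnbggbwd → indnnbggbvwd (ins v @10)
Edit distance = 5.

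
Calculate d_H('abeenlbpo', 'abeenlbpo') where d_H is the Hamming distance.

Differing positions: none. Hamming distance = 0.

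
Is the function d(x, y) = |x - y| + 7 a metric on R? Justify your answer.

No. d fails identity of indiscernibles (specifically d(x,x) = 0): d(4, 4) = |4 - 4| + 7 = 0 + 7 = 7 ≠ 0.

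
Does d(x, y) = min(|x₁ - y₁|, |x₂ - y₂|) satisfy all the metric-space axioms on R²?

No. d fails identity of indiscernibles: take x = (-5, 0) and y = (-5, 7). Then d(x,y) = min(|-5 - (-5)|, |0 - 7|) = min(0, 7) = 0, yet x ≠ y.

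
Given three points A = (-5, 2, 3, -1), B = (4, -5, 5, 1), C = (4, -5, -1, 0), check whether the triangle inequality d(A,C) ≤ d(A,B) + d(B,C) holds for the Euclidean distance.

d(A,B) = √(9² + 7² + 2² + 2²) = √138 ≈ 11.7473, d(B,C) = √(0² + 0² + 6² + 1²) = √37 ≈ 6.0828, d(A,C) = √(9² + 7² + 4² + 1²) = √147 ≈ 12.1244.
d(A,C) ≈ 12.1244 ≤ 11.7473 + 6.0828 = 17.8301. Triangle inequality is satisfied.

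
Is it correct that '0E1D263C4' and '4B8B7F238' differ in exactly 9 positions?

Differing positions: 1, 2, 3, 4, 5, 6, 7, 8, 9. Hamming distance = 9, so the claim is true.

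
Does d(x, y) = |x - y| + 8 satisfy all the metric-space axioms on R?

No. d fails identity of indiscernibles (specifically d(x,x) = 0): d(4, 4) = |4 - 4| + 8 = 0 + 8 = 8 ≠ 0.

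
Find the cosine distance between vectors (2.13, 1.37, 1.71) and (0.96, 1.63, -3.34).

With u = (2.13, 1.37, 1.71), v = (0.96, 1.63, -3.34):
u·v = 2.13·0.96 + 1.37·1.63 + 1.71·(-3.34) = 2.0448 + 2.2331 + (-5.7114) = -1.4335.
|u| = √(2.13² + 1.37² + 1.71²) = √(4.5369 + 1.8769 + 2.9241) = √9.3379, |v| = √(0.96² + 1.63² + (-3.34)²) = √(0.9216 + 2.6569 + 11.1556) = √14.7341.
cos θ = (u·v)/(|u||v|) = -1.4335/(√9.3379·√14.7341) ≈ -0.1222
Cosine distance = 1 - cos θ ≈ 1 - (-0.1222) = 1.1222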